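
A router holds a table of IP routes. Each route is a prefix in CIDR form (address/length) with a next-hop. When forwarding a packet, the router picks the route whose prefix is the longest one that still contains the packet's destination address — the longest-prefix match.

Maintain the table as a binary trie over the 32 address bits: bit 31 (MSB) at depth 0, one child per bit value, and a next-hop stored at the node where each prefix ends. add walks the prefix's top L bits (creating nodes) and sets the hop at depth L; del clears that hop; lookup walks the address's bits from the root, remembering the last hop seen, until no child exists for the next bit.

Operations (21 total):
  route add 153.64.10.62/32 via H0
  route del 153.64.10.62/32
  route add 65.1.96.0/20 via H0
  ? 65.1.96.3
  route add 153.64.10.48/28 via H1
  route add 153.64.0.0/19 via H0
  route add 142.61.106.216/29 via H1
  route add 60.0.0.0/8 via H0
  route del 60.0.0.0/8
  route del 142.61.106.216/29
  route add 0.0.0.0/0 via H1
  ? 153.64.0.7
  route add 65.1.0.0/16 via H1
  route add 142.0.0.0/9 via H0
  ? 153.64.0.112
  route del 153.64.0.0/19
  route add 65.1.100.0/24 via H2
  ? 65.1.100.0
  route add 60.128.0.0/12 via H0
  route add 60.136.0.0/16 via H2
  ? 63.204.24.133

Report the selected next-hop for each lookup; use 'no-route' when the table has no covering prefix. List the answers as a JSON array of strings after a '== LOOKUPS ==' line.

Process each operation:
  add 153.64.10.62/32 -> H0 at depth 32
  del 153.64.10.62/32 (clear depth 32)
  add 65.1.96.0/20 -> H0 at depth 20
  lookup 65.1.96.3: bits 01000001000000010110 walk d0:-→d1:-→d2:-→d3:-→d4:-→d5:-→d6:-→d7:-→d8:-→d9:-→d10:-→d11:-→d12:-→d13:-→d14:-→d15:-→d16:-→d17:-→d18:-→d19:-→d20:H0 -> H0
  add 153.64.10.48/28 -> H1 at depth 28
  add 153.64.0.0/19 -> H0 at depth 19
  add 142.61.106.216/29 -> H1 at depth 29
  add 60.0.0.0/8 -> H0 at depth 8
  del 60.0.0.0/8 (clear depth 8)
  del 142.61.106.216/29 (clear depth 29)
  add 0.0.0.0/0 -> H1 at depth 0
  lookup 153.64.0.7: bits 10011001010000000000 walk d0:H1→d1:-→d2:-→d3:-→d4:-→d5:-→d6:-→d7:-→d8:-→d9:-→d10:-→d11:-→d12:-→d13:-→d14:-→d15:-→d16:-→d17:-→d18:-→d19:H0→d20:- -> H0
  add 65.1.0.0/16 -> H1 at depth 16
  add 142.0.0.0/9 -> H0 at depth 9
  lookup 153.64.0.112: bits 10011001010000000000 walk d0:H1→d1:-→d2:-→d3:-→d4:-→d5:-→d6:-→d7:-→d8:-→d9:-→d10:-→d11:-→d12:-→d13:-→d14:-→d15:-→d16:-→d17:-→d18:-→d19:H0→d20:- -> H0
  del 153.64.0.0/19 (clear depth 19)
  add 65.1.100.0/24 -> H2 at depth 24
  lookup 65.1.100.0: bits 010000010000000101100100 walk d0:H1→d1:-→d2:-→d3:-→d4:-→d5:-→d6:-→d7:-→d8:-→d9:-→d10:-→d11:-→d12:-→d13:-→d14:-→d15:-→d16:H1→d17:-→d18:-→d19:-→d20:H0→d21:-→d22:-→d23:-→d24:H2 -> H2
  add 60.128.0.0/12 -> H0 at depth 12
  add 60.136.0.0/16 -> H2 at depth 16
  lookup 63.204.24.133: bits 001111 walk d0:H1→d1:-→d2:-→d3:-→d4:-→d5:-→d6:- -> H1

== LOOKUPS ==
["H0","H0","H0","H2","H1"]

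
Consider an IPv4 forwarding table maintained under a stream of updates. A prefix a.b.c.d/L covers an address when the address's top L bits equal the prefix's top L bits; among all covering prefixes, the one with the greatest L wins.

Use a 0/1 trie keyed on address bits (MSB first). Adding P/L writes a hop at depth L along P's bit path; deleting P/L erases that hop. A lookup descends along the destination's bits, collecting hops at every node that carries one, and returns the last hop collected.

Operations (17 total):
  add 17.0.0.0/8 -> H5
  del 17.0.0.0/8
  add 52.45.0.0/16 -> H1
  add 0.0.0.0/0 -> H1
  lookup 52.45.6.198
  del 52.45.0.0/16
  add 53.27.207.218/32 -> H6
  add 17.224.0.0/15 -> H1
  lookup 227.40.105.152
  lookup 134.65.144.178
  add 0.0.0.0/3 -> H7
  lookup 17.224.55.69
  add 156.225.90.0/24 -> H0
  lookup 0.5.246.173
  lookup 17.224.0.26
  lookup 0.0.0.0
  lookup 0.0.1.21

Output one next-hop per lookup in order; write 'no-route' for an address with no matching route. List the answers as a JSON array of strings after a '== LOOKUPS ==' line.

Trace:
  add 17.0.0.0/8 -> H5 at depth 8
  del 17.0.0.0/8 (clear depth 8)
  add 52.45.0.0/16 -> H1 at depth 16
  add 0.0.0.0/0 -> H1 at depth 0
  Q 52.45.6.198: descend 0011010000101101 ; hops seen [H1,H1] ; pick H1
  del 52.45.0.0/16 (clear depth 16)
  add 53.27.207.218/32 -> H6 at depth 32
  add 17.224.0.0/15 -> H1 at depth 15
  Q 227.40.105.152: descend ε ; hops seen [H1] ; pick H1
  Q 134.65.144.178: descend ε ; hops seen [H1] ; pick H1
  add 0.0.0.0/3 -> H7 at depth 3
  Q 17.224.55.69: descend 000100011110000 ; hops seen [H1,H7,H1] ; pick H1
  add 156.225.90.0/24 -> H0 at depth 24
  Q 0.5.246.173: descend 000 ; hops seen [H1,H7] ; pick H7
  Q 17.224.0.26: descend 000100011110000 ; hops seen [H1,H7,H1] ; pick H1
  Q 0.0.0.0: descend 000 ; hops seen [H1,H7] ; pick H7
  Q 0.0.1.21: descend 000 ; hops seen [H1,H7] ; pick H7

== LOOKUPS ==
["H1","H1","H1","H1","H7","H1","H7","H7"]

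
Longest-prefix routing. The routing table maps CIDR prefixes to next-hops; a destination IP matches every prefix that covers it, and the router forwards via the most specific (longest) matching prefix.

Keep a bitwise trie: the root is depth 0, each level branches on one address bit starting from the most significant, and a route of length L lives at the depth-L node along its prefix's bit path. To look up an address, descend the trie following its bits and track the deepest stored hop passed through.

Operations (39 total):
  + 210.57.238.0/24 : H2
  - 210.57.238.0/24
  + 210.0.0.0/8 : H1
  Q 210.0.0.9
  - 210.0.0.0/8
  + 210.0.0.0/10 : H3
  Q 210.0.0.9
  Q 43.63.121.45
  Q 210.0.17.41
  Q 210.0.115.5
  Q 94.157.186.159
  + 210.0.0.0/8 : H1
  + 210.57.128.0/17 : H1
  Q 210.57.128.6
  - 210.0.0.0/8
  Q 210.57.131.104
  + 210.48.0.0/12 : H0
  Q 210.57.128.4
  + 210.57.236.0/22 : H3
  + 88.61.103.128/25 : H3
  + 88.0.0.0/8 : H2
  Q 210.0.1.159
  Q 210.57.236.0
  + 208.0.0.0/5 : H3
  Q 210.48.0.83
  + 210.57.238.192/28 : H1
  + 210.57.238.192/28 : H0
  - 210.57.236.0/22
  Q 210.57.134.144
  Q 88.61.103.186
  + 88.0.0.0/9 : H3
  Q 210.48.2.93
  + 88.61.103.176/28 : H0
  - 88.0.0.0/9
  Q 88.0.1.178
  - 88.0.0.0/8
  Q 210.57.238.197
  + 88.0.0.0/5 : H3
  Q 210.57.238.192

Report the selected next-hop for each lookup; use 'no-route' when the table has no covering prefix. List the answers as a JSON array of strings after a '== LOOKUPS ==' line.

Trace:
  add 210.57.238.0/24 -> H2 at depth 24
  - 210.57.238.0/24 clear@24
  add 210.0.0.0/8 -> H1 at depth 8
  ? 210.0.0.9  path d0:-→d1:-→d2:-→d3:-→d4:-→d5:-→d6:-→d7:-→d8:H1→d9:-→d10:-  best=H1
  - 210.0.0.0/8 clear@8
  add 210.0.0.0/10 -> H3 at depth 10
  ? 210.0.0.9  path d0:-→d1:-→d2:-→d3:-→d4:-→d5:-→d6:-→d7:-→d8:-→d9:-→d10:H3  best=H3
  ? 43.63.121.45  path d0:-  best=no-route
  ? 210.0.17.41  path d0:-→d1:-→d2:-→d3:-→d4:-→d5:-→d6:-→d7:-→d8:-→d9:-→d10:H3  best=H3
  ? 210.0.115.5  path d0:-→d1:-→d2:-→d3:-→d4:-→d5:-→d6:-→d7:-→d8:-→d9:-→d10:H3  best=H3
  ? 94.157.186.159  path d0:-  best=no-route
  add 210.0.0.0/8 -> H1 at depth 8
  add 210.57.128.0/17 -> H1 at depth 17
  ? 210.57.128.6  path d0:-→d1:-→d2:-→d3:-→d4:-→d5:-→d6:-→d7:-→d8:H1→d9:-→d10:H3→d11:-→d12:-→d13:-→d14:-→d15:-→d16:-→d17:H1  best=H1
  - 210.0.0.0/8 clear@8
  ? 210.57.131.104  path d0:-→d1:-→d2:-→d3:-→d4:-→d5:-→d6:-→d7:-→d8:-→d9:-→d10:H3→d11:-→d12:-→d13:-→d14:-→d15:-→d16:-→d17:H1  best=H1
  add 210.48.0.0/12 -> H0 at depth 12
  ? 210.57.128.4  path d0:-→d1:-→d2:-→d3:-→d4:-→d5:-→d6:-→d7:-→d8:-→d9:-→d10:H3→d11:-→d12:H0→d13:-→d14:-→d15:-→d16:-→d17:H1  best=H1
  add 210.57.236.0/22 -> H3 at depth 22
  add 88.61.103.128/25 -> H3 at depth 25
  add 88.0.0.0/8 -> H2 at depth 8
  ? 210.0.1.159  path d0:-→d1:-→d2:-→d3:-→d4:-→d5:-→d6:-→d7:-→d8:-→d9:-→d10:H3  best=H3
  ? 210.57.236.0  path d0:-→d1:-→d2:-→d3:-→d4:-→d5:-→d6:-→d7:-→d8:-→d9:-→d10:H3→d11:-→d12:H0→d13:-→d14:-→d15:-→d16:-→d17:H1→d18:-→d19:-→d20:-→d21:-→d22:H3  best=H3
  add 208.0.0.0/5 -> H3 at depth 5
  ? 210.48.0.83  path d0:-→d1:-→d2:-→d3:-→d4:-→d5:H3→d6:-→d7:-→d8:-→d9:-→d10:H3→d11:-→d12:H0  best=H0
  add 210.57.238.192/28 -> H1 at depth 28
  add 210.57.238.192/28 -> H0 at depth 28
  - 210.57.236.0/22 clear@22
  ? 210.57.134.144  path d0:-→d1:-→d2:-→d3:-→d4:-→d5:H3→d6:-→d7:-→d8:-→d9:-→d10:H3→d11:-→d12:H0→d13:-→d14:-→d15:-→d16:-→d17:H1  best=H1
  ? 88.61.103.186  path d0:-→d1:-→d2:-→d3:-→d4:-→d5:-→d6:-→d7:-→d8:H2→d9:-→d10:-→d11:-→d12:-→d13:-→d14:-→d15:-→d16:-→d17:-→d18:-→d19:-→d20:-→d21:-→d22:-→d23:-→d24:-→d25:H3  best=H3
  add 88.0.0.0/9 -> H3 at depth 9
  ? 210.48.2.93  path d0:-→d1:-→d2:-→d3:-→d4:-→d5:H3→d6:-→d7:-→d8:-→d9:-→d10:H3→d11:-→d12:H0  best=H0
  add 88.61.103.176/28 -> H0 at depth 28
  - 88.0.0.0/9 clear@9
  ? 88.0.1.178  path d0:-→d1:-→d2:-→d3:-→d4:-→d5:-→d6:-→d7:-→d8:H2→d9:-→d10:-  best=H2
  - 88.0.0.0/8 clear@8
  ? 210.57.238.197  path d0:-→d1:-→d2:-→d3:-→d4:-→d5:H3→d6:-→d7:-→d8:-→d9:-→d10:H3→d11:-→d12:H0→d13:-→d14:-→d15:-→d16:-→d17:H1→d18:-→d19:-→d20:-→d21:-→d22:-→d23:-→d24:-→d25:-→d26:-→d27:-→d28:H0  best=H0
  add 88.0.0.0/5 -> H3 at depth 5
  ? 210.57.238.192  path d0:-→d1:-→d2:-→d3:-→d4:-→d5:H3→d6:-→d7:-→d8:-→d9:-→d10:H3→d11:-→d12:H0→d13:-→d14:-→d15:-→d16:-→d17:H1→d18:-→d19:-→d20:-→d21:-→d22:-→d23:-→d24:-→d25:-→d26:-→d27:-→d28:H0  best=H0

== LOOKUPS ==
["H1","H3","no-route","H3","H3","no-route","H1","H1","H1","H3","H3","H0","H1","H3","H0","H2","H0","H0"]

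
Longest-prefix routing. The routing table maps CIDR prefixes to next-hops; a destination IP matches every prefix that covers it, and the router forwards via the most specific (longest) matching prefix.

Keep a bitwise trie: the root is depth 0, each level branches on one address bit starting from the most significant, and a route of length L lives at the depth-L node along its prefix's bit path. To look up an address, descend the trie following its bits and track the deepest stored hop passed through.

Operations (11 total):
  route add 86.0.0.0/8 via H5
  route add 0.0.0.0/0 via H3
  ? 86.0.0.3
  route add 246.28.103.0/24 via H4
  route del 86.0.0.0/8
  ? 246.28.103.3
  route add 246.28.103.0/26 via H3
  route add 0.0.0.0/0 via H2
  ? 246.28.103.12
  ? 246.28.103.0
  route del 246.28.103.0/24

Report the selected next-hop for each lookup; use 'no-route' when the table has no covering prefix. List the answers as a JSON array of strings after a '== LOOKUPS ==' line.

Process each operation:
  + 86.0.0.0/8 (H5) depth=8
  + 0.0.0.0/0 (H3) depth=0
  ? 86.0.0.3  path d0:H3→d1:-→d2:-→d3:-→d4:-→d5:-→d6:-→d7:-→d8:H5  best=H5
  + 246.28.103.0/24 (H4) depth=24
  - 86.0.0.0/8 clear@8
  ? 246.28.103.3  path d0:H3→d1:-→d2:-→d3:-→d4:-→d5:-→d6:-→d7:-→d8:-→d9:-→d10:-→d11:-→d12:-→d13:-→d14:-→d15:-→d16:-→d17:-→d18:-→d19:-→d20:-→d21:-→d22:-→d23:-→d24:H4  best=H4
  + 246.28.103.0/26 (H3) depth=26
  + 0.0.0.0/0 (H2) depth=0
  ? 246.28.103.12  path d0:H2→d1:-→d2:-→d3:-→d4:-→d5:-→d6:-→d7:-→d8:-→d9:-→d10:-→d11:-→d12:-→d13:-→d14:-→d15:-→d16:-→d17:-→d18:-→d19:-→d20:-→d21:-→d22:-→d23:-→d24:H4→d25:-→d26:H3  best=H3
  ? 246.28.103.0  path d0:H2→d1:-→d2:-→d3:-→d4:-→d5:-→d6:-→d7:-→d8:-→d9:-→d10:-→d11:-→d12:-→d13:-→d14:-→d15:-→d16:-→d17:-→d18:-→d19:-→d20:-→d21:-→d22:-→d23:-→d24:H4→d25:-→d26:H3  best=H3
  - 246.28.103.0/24 clear@24

== LOOKUPS ==
["H5","H4","H3","H3"]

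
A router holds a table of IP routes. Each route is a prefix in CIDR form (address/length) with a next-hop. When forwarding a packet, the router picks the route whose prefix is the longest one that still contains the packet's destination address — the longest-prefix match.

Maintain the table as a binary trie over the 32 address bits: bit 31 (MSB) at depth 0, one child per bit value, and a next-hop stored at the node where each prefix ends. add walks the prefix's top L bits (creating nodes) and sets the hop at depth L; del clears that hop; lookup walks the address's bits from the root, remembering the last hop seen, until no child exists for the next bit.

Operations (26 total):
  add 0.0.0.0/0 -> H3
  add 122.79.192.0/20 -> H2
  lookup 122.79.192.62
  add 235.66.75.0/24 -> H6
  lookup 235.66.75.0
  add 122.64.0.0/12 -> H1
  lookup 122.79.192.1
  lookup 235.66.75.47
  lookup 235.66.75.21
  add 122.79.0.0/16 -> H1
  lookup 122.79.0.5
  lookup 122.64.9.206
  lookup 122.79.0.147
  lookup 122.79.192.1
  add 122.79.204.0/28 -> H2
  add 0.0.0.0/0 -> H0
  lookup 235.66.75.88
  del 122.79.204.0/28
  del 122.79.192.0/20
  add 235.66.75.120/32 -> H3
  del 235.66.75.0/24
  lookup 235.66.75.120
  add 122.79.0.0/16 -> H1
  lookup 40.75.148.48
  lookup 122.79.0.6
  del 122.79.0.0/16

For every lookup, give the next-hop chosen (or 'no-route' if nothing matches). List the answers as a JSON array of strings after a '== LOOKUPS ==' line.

Process each operation:
  + 0.0.0.0/0 (H3) depth=0
  + 122.79.192.0/20 (H2) depth=20
  ? 122.79.192.62  path d0:H3→d1:-→d2:-→d3:-→d4:-→d5:-→d6:-→d7:-→d8:-→d9:-→d10:-→d11:-→d12:-→d13:-→d14:-→d15:-→d16:-→d17:-→d18:-→d19:-→d20:H2  best=H2
  + 235.66.75.0/24 (H6) depth=24
  ? 235.66.75.0  path d0:H3→d1:-→d2:-→d3:-→d4:-→d5:-→d6:-→d7:-→d8:-→d9:-→d10:-→d11:-→d12:-→d13:-→d14:-→d15:-→d16:-→d17:-→d18:-→d19:-→d20:-→d21:-→d22:-→d23:-→d24:H6  best=H6
  + 122.64.0.0/12 (H1) depth=12
  ? 122.79.192.1  path d0:H3→d1:-→d2:-→d3:-→d4:-→d5:-→d6:-→d7:-→d8:-→d9:-→d10:-→d11:-→d12:H1→d13:-→d14:-→d15:-→d16:-→d17:-→d18:-→d19:-→d20:H2  best=H2
  ? 235.66.75.47  path d0:H3→d1:-→d2:-→d3:-→d4:-→d5:-→d6:-→d7:-→d8:-→d9:-→d10:-→d11:-→d12:-→d13:-→d14:-→d15:-→d16:-→d17:-→d18:-→d19:-→d20:-→d21:-→d22:-→d23:-→d24:H6  best=H6
  ? 235.66.75.21  path d0:H3→d1:-→d2:-→d3:-→d4:-→d5:-→d6:-→d7:-→d8:-→d9:-→d10:-→d11:-→d12:-→d13:-→d14:-→d15:-→d16:-→d17:-→d18:-→d19:-→d20:-→d21:-→d22:-→d23:-→d24:H6  best=H6
  + 122.79.0.0/16 (H1) depth=16
  ? 122.79.0.5  path d0:H3→d1:-→d2:-→d3:-→d4:-→d5:-→d6:-→d7:-→d8:-→d9:-→d10:-→d11:-→d12:H1→d13:-→d14:-→d15:-→d16:H1  best=H1
  ? 122.64.9.206  path d0:H3→d1:-→d2:-→d3:-→d4:-→d5:-→d6:-→d7:-→d8:-→d9:-→d10:-→d11:-→d12:H1  best=H1
  ? 122.79.0.147  path d0:H3→d1:-→d2:-→d3:-→d4:-→d5:-→d6:-→d7:-→d8:-→d9:-→d10:-→d11:-→d12:H1→d13:-→d14:-→d15:-→d16:H1  best=H1
  ? 122.79.192.1  path d0:H3→d1:-→d2:-→d3:-→d4:-→d5:-→d6:-→d7:-→d8:-→d9:-→d10:-→d11:-→d12:H1→d13:-→d14:-→d15:-→d16:H1→d17:-→d18:-→d19:-→d20:H2  best=H2
  + 122.79.204.0/28 (H2) depth=28
  + 0.0.0.0/0 (H0) depth=0
  ? 235.66.75.88  path d0:H0→d1:-→d2:-→d3:-→d4:-→d5:-→d6:-→d7:-→d8:-→d9:-→d10:-→d11:-→d12:-→d13:-→d14:-→d15:-→d16:-→d17:-→d18:-→d19:-→d20:-→d21:-→d22:-→d23:-→d24:H6  best=H6
  del 122.79.204.0/28 (clear depth 28)
  del 122.79.192.0/20 (clear depth 20)
  + 235.66.75.120/32 (H3) depth=32
  del 235.66.75.0/24 (clear depth 24)
  ? 235.66.75.120  path d0:H0→d1:-→d2:-→d3:-→d4:-→d5:-→d6:-→d7:-→d8:-→d9:-→d10:-→d11:-→d12:-→d13:-→d14:-→d15:-→d16:-→d17:-→d18:-→d19:-→d20:-→d21:-→d22:-→d23:-→d24:-→d25:-→d26:-→d27:-→d28:-→d29:-→d30:-→d31:-→d32:H3  best=H3
  + 122.79.0.0/16 (H1) depth=16
  ? 40.75.148.48  path d0:H0→d1:-  best=H0
  ? 122.79.0.6  path d0:H0→d1:-→d2:-→d3:-→d4:-→d5:-→d6:-→d7:-→d8:-→d9:-→d10:-→d11:-→d12:H1→d13:-→d14:-→d15:-→d16:H1  best=H1
  del 122.79.0.0/16 (clear depth 16)

== LOOKUPS ==
["H2","H6","H2","H6","H6","H1","H1","H1","H2","H6","H3","H0","H1"]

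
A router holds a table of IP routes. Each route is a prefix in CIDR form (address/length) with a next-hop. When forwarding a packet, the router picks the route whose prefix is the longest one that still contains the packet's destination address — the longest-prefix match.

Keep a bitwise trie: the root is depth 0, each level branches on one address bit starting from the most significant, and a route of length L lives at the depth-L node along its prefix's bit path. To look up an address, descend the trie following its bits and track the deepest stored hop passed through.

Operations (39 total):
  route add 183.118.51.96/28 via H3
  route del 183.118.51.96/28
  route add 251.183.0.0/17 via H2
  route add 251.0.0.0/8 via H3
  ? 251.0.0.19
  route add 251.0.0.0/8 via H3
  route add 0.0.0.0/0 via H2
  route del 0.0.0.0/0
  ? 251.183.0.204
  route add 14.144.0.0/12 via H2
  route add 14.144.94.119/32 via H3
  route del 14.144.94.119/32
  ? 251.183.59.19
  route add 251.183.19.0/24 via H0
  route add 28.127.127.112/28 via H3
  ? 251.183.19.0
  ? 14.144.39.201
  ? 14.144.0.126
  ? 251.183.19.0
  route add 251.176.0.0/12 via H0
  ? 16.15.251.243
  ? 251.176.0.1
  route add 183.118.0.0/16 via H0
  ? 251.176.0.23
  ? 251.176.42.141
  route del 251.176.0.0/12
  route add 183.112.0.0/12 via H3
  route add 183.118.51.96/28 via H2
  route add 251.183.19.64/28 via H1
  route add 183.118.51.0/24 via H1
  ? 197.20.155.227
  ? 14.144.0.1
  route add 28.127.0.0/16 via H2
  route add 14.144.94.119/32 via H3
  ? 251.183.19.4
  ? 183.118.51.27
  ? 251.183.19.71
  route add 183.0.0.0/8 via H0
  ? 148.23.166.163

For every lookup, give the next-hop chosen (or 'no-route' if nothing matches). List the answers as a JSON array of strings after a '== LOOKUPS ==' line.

Apply in order:
  add 183.118.51.96/28 -> H3 at depth 28
  del 183.118.51.96/28 (clear depth 28)
  add 251.183.0.0/17 -> H2 at depth 17
  add 251.0.0.0/8 -> H3 at depth 8
  Q 251.0.0.19: descend 11111011 ; hops seen [H3] ; pick H3
  add 251.0.0.0/8 -> H3 at depth 8
  add 0.0.0.0/0 -> H2 at depth 0
  del 0.0.0.0/0 (clear depth 0)
  Q 251.183.0.204: descend 11111011101101110 ; hops seen [H3,H2] ; pick H2
  add 14.144.0.0/12 -> H2 at depth 12
  add 14.144.94.119/32 -> H3 at depth 32
  del 14.144.94.119/32 (clear depth 32)
  Q 251.183.59.19: descend 11111011101101110 ; hops seen [H3,H2] ; pick H2
  add 251.183.19.0/24 -> H0 at depth 24
  add 28.127.127.112/28 -> H3 at depth 28
  Q 251.183.19.0: descend 111110111011011100010011 ; hops seen [H3,H2,H0] ; pick H0
  Q 14.144.39.201: descend 00001110100100000 ; hops seen [H2] ; pick H2
  Q 14.144.0.126: descend 00001110100100000 ; hops seen [H2] ; pick H2
  Q 251.183.19.0: descend 111110111011011100010011 ; hops seen [H3,H2,H0] ; pick H0
  add 251.176.0.0/12 -> H0 at depth 12
  Q 16.15.251.243: descend 0001 ; hops seen [∅] ; pick no-route
  Q 251.176.0.1: descend 1111101110110 ; hops seen [H3,H0] ; pick H0
  add 183.118.0.0/16 -> H0 at depth 16
  Q 251.176.0.23: descend 1111101110110 ; hops seen [H3,H0] ; pick H0
  Q 251.176.42.141: descend 1111101110110 ; hops seen [H3,H0] ; pick H0
  del 251.176.0.0/12 (clear depth 12)
  add 183.112.0.0/12 -> H3 at depth 12
  add 183.118.51.96/28 -> H2 at depth 28
  add 251.183.19.64/28 -> H1 at depth 28
  add 183.118.51.0/24 -> H1 at depth 24
  Q 197.20.155.227: descend 11 ; hops seen [∅] ; pick no-route
  Q 14.144.0.1: descend 00001110100100000 ; hops seen [H2] ; pick H2
  add 28.127.0.0/16 -> H2 at depth 16
  add 14.144.94.119/32 -> H3 at depth 32
  Q 251.183.19.4: descend 1111101110110111000100110 ; hops seen [H3,H2,H0] ; pick H0
  Q 183.118.51.27: descend 1011011101110110001100110 ; hops seen [H3,H0,H1] ; pick H1
  Q 251.183.19.71: descend 1111101110110111000100110100 ; hops seen [H3,H2,H0,H1] ; pick H1
  add 183.0.0.0/8 -> H0 at depth 8
  Q 148.23.166.163: descend 10 ; hops seen [∅] ; pick no-route

== LOOKUPS ==
["H3","H2","H2","H0","H2","H2","H0","no-route","H0","H0","H0","no-route","H2","H0","H1","H1","no-route"]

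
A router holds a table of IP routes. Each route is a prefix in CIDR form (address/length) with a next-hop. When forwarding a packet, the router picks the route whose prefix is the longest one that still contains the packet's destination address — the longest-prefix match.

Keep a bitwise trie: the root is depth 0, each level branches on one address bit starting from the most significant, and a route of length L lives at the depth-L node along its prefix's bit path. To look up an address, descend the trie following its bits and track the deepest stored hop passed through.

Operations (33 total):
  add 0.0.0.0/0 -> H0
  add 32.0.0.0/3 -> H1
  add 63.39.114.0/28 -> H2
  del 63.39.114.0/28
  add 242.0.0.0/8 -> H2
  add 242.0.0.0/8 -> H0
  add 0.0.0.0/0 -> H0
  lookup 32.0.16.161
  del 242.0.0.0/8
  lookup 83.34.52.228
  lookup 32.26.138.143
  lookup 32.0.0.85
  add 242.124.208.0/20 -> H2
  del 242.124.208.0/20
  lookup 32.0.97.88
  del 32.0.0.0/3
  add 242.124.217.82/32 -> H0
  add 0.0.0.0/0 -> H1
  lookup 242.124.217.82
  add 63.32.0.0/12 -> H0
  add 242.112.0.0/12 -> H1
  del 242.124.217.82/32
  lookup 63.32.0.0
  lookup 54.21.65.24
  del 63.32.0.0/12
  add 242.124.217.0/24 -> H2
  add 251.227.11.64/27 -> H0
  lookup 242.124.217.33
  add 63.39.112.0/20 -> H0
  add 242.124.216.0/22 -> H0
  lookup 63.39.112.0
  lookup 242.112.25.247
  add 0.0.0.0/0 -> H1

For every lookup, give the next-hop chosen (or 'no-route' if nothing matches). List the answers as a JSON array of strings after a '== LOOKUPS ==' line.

Process each operation:
  add 0.0.0.0/0 -> H0 at depth 0
  add 32.0.0.0/3 -> H1 at depth 3
  add 63.39.114.0/28 -> H2 at depth 28
  - 63.39.114.0/28 clear@28
  add 242.0.0.0/8 -> H2 at depth 8
  add 242.0.0.0/8 -> H0 at depth 8
  add 0.0.0.0/0 -> H0 at depth 0
  ? 32.0.16.161  path d0:H0→d1:-→d2:-→d3:H1  best=H1
  - 242.0.0.0/8 clear@8
  ? 83.34.52.228  path d0:H0→d1:-  best=H0
  ? 32.26.138.143  path d0:H0→d1:-→d2:-→d3:H1  best=H1
  ? 32.0.0.85  path d0:H0→d1:-→d2:-→d3:H1  best=H1
  add 242.124.208.0/20 -> H2 at depth 20
  - 242.124.208.0/20 clear@20
  ? 32.0.97.88  path d0:H0→d1:-→d2:-→d3:H1  best=H1
  - 32.0.0.0/3 clear@3
  add 242.124.217.82/32 -> H0 at depth 32
  add 0.0.0.0/0 -> H1 at depth 0
  ? 242.124.217.82  path d0:H1→d1:-→d2:-→d3:-→d4:-→d5:-→d6:-→d7:-→d8:-→d9:-→d10:-→d11:-→d12:-→d13:-→d14:-→d15:-→d16:-→d17:-→d18:-→d19:-→d20:-→d21:-→d22:-→d23:-→d24:-→d25:-→d26:-→d27:-→d28:-→d29:-→d30:-→d31:-→d32:H0  best=H0
  add 63.32.0.0/12 -> H0 at depth 12
  add 242.112.0.0/12 -> H1 at depth 12
  - 242.124.217.82/32 clear@32
  ? 63.32.0.0  path d0:H1→d1:-→d2:-→d3:-→d4:-→d5:-→d6:-→d7:-→d8:-→d9:-→d10:-→d11:-→d12:H0→d13:-  best=H0
  ? 54.21.65.24  path d0:H1→d1:-→d2:-→d3:-→d4:-  best=H1
  - 63.32.0.0/12 clear@12
  add 242.124.217.0/24 -> H2 at depth 24
  add 251.227.11.64/27 -> H0 at depth 27
  ? 242.124.217.33  path d0:H1→d1:-→d2:-→d3:-→d4:-→d5:-→d6:-→d7:-→d8:-→d9:-→d10:-→d11:-→d12:H1→d13:-→d14:-→d15:-→d16:-→d17:-→d18:-→d19:-→d20:-→d21:-→d22:-→d23:-→d24:H2→d25:-  best=H2
  add 63.39.112.0/20 -> H0 at depth 20
  add 242.124.216.0/22 -> H0 at depth 22
  ? 63.39.112.0  path d0:H1→d1:-→d2:-→d3:-→d4:-→d5:-→d6:-→d7:-→d8:-→d9:-→d10:-→d11:-→d12:-→d13:-→d14:-→d15:-→d16:-→d17:-→d18:-→d19:-→d20:H0→d21:-→d22:-  best=H0
  ? 242.112.25.247  path d0:H1→d1:-→d2:-→d3:-→d4:-→d5:-→d6:-→d7:-→d8:-→d9:-→d10:-→d11:-→d12:H1  best=H1
  add 0.0.0.0/0 -> H1 at depth 0

== LOOKUPS ==
["H1","H0","H1","H1","H1","H0","H0","H1","H2","H0","H1"]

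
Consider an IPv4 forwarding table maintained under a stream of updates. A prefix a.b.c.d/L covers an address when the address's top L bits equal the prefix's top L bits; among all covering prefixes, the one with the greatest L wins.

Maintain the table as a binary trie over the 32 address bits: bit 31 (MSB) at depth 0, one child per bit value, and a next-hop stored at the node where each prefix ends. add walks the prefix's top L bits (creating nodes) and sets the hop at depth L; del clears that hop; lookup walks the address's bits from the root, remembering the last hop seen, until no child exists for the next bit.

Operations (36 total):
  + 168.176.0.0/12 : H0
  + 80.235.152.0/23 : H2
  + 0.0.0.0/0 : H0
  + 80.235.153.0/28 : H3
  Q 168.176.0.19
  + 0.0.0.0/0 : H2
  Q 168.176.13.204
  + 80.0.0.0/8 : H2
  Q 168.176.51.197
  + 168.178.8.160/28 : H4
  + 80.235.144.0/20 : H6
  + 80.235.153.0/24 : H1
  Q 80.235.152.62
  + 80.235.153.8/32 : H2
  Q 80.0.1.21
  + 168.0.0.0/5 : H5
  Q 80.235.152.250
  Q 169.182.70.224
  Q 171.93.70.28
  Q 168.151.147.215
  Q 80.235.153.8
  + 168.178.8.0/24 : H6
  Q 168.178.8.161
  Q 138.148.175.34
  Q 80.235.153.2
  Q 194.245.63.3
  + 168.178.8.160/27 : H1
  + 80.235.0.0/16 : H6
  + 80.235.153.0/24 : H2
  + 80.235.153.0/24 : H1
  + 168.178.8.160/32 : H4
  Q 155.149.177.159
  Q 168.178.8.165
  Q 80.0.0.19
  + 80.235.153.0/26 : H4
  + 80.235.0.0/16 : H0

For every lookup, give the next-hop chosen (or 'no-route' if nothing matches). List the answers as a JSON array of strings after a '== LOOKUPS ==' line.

Trace:
  + 168.176.0.0/12 (H0) depth=12
  + 80.235.152.0/23 (H2) depth=23
  + 0.0.0.0/0 (H0) depth=0
  + 80.235.153.0/28 (H3) depth=28
  lookup 168.176.0.19: bits 101010001011 walk d0:H0→d1:-→d2:-→d3:-→d4:-→d5:-→d6:-→d7:-→d8:-→d9:-→d10:-→d11:-→d12:H0 -> H0
  + 0.0.0.0/0 (H2) depth=0
  lookup 168.176.13.204: bits 101010001011 walk d0:H2→d1:-→d2:-→d3:-→d4:-→d5:-→d6:-→d7:-→d8:-→d9:-→d10:-→d11:-→d12:H0 -> H0
  + 80.0.0.0/8 (H2) depth=8
  lookup 168.176.51.197: bits 101010001011 walk d0:H2→d1:-→d2:-→d3:-→d4:-→d5:-→d6:-→d7:-→d8:-→d9:-→d10:-→d11:-→d12:H0 -> H0
  + 168.178.8.160/28 (H4) depth=28
  + 80.235.144.0/20 (H6) depth=20
  + 80.235.153.0/24 (H1) depth=24
  lookup 80.235.152.62: bits 01010000111010111001100 walk d0:H2→d1:-→d2:-→d3:-→d4:-→d5:-→d6:-→d7:-→d8:H2→d9:-→d10:-→d11:-→d12:-→d13:-→d14:-→d15:-→d16:-→d17:-→d18:-→d19:-→d20:H6→d21:-→d22:-→d23:H2 -> H2
  + 80.235.153.8/32 (H2) depth=32
  lookup 80.0.1.21: bits 01010000 walk d0:H2→d1:-→d2:-→d3:-→d4:-→d5:-→d6:-→d7:-→d8:H2 -> H2
  + 168.0.0.0/5 (H5) depth=5
  lookup 80.235.152.250: bits 01010000111010111001100 walk d0:H2→d1:-→d2:-→d3:-→d4:-→d5:-→d6:-→d7:-→d8:H2→d9:-→d10:-→d11:-→d12:-→d13:-→d14:-→d15:-→d16:-→d17:-→d18:-→d19:-→d20:H6→d21:-→d22:-→d23:H2 -> H2
  lookup 169.182.70.224: bits 1010100 walk d0:H2→d1:-→d2:-→d3:-→d4:-→d5:H5→d6:-→d7:- -> H5
  lookup 171.93.70.28: bits 101010 walk d0:H2→d1:-→d2:-→d3:-→d4:-→d5:H5→d6:- -> H5
  lookup 168.151.147.215: bits 1010100010 walk d0:H2→d1:-→d2:-→d3:-→d4:-→d5:H5→d6:-→d7:-→d8:-→d9:-→d10:- -> H5
  lookup 80.235.153.8: bits 01010000111010111001100100001000 walk d0:H2→d1:-→d2:-→d3:-→d4:-→d5:-→d6:-→d7:-→d8:H2→d9:-→d10:-→d11:-→d12:-→d13:-→d14:-→d15:-→d16:-→d17:-→d18:-→d19:-→d20:H6→d21:-→d22:-→d23:H2→d24:H1→d25:-→d26:-→d27:-→d28:H3→d29:-→d30:-→d31:-→d32:H2 -> H2
  + 168.178.8.0/24 (H6) depth=24
  lookup 168.178.8.161: bits 1010100010110010000010001010 walk d0:H2→d1:-→d2:-→d3:-→d4:-→d5:H5→d6:-→d7:-→d8:-→d9:-→d10:-→d11:-→d12:H0→d13:-→d14:-→d15:-→d16:-→d17:-→d18:-→d19:-→d20:-→d21:-→d22:-→d23:-→d24:H6→d25:-→d26:-→d27:-→d28:H4 -> H4
  lookup 138.148.175.34: bits 10 walk d0:H2→d1:-→d2:- -> H2
  lookup 80.235.153.2: bits 0101000011101011100110010000 walk d0:H2→d1:-→d2:-→d3:-→d4:-→d5:-→d6:-→d7:-→d8:H2→d9:-→d10:-→d11:-→d12:-→d13:-→d14:-→d15:-→d16:-→d17:-→d18:-→d19:-→d20:H6→d21:-→d22:-→d23:H2→d24:H1→d25:-→d26:-→d27:-→d28:H3 -> H3
  lookup 194.245.63.3: bits 1 walk d0:H2→d1:- -> H2
  + 168.178.8.160/27 (H1) depth=27
  + 80.235.0.0/16 (H6) depth=16
  + 80.235.153.0/24 (H2) depth=24
  + 80.235.153.0/24 (H1) depth=24
  + 168.178.8.160/32 (H4) depth=32
  lookup 155.149.177.159: bits 10 walk d0:H2→d1:-→d2:- -> H2
  lookup 168.178.8.165: bits 10101000101100100000100010100 walk d0:H2→d1:-→d2:-→d3:-→d4:-→d5:H5→d6:-→d7:-→d8:-→d9:-→d10:-→d11:-→d12:H0→d13:-→d14:-→d15:-→d16:-→d17:-→d18:-→d19:-→d20:-→d21:-→d22:-→d23:-→d24:H6→d25:-→d26:-→d27:H1→d28:H4→d29:- -> H4
  lookup 80.0.0.19: bits 01010000 walk d0:H2→d1:-→d2:-→d3:-→d4:-→d5:-→d6:-→d7:-→d8:H2 -> H2
  + 80.235.153.0/26 (H4) depth=26
  + 80.235.0.0/16 (H0) depth=16

== LOOKUPS ==
["H0","H0","H0","H2","H2","H2","H5","H5","H5","H2","H4","H2","H3","H2","H2","H4","H2"]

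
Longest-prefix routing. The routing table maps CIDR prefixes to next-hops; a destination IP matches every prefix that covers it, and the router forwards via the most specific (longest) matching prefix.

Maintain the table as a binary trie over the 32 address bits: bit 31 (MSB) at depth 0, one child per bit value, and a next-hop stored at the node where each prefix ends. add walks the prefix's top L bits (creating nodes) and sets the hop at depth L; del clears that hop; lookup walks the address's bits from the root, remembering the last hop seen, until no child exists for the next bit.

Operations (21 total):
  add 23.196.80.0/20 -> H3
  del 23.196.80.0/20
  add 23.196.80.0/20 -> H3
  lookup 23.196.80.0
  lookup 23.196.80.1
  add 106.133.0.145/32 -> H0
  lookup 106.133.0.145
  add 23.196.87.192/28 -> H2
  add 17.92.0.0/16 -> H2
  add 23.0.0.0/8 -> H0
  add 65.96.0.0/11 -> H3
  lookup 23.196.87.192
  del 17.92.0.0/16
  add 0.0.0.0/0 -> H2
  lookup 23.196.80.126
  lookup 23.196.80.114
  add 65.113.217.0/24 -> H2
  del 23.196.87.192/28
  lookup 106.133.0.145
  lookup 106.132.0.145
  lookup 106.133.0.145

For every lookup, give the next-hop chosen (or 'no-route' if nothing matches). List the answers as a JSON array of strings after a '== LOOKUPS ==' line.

Trace:
  add 23.196.80.0/20 -> H3 at depth 20
  - 23.196.80.0/20 clear@20
  add 23.196.80.0/20 -> H3 at depth 20
  ? 23.196.80.0  path d0:-→d1:-→d2:-→d3:-→d4:-→d5:-→d6:-→d7:-→d8:-→d9:-→d10:-→d11:-→d12:-→d13:-→d14:-→d15:-→d16:-→d17:-→d18:-→d19:-→d20:H3  best=H3
  ? 23.196.80.1  path d0:-→d1:-→d2:-→d3:-→d4:-→d5:-→d6:-→d7:-→d8:-→d9:-→d10:-→d11:-→d12:-→d13:-→d14:-→d15:-→d16:-→d17:-→d18:-→d19:-→d20:H3  best=H3
  add 106.133.0.145/32 -> H0 at depth 32
  ? 106.133.0.145  path d0:-→d1:-→d2:-→d3:-→d4:-→d5:-→d6:-→d7:-→d8:-→d9:-→d10:-→d11:-→d12:-→d13:-→d14:-→d15:-→d16:-→d17:-→d18:-→d19:-→d20:-→d21:-→d22:-→d23:-→d24:-→d25:-→d26:-→d27:-→d28:-→d29:-→d30:-→d31:-→d32:H0  best=H0
  add 23.196.87.192/28 -> H2 at depth 28
  add 17.92.0.0/16 -> H2 at depth 16
  add 23.0.0.0/8 -> H0 at depth 8
  add 65.96.0.0/11 -> H3 at depth 11
  ? 23.196.87.192  path d0:-→d1:-→d2:-→d3:-→d4:-→d5:-→d6:-→d7:-→d8:H0→d9:-→d10:-→d11:-→d12:-→d13:-→d14:-→d15:-→d16:-→d17:-→d18:-→d19:-→d20:H3→d21:-→d22:-→d23:-→d24:-→d25:-→d26:-→d27:-→d28:H2  best=H2
  - 17.92.0.0/16 clear@16
  add 0.0.0.0/0 -> H2 at depth 0
  ? 23.196.80.126  path d0:H2→d1:-→d2:-→d3:-→d4:-→d5:-→d6:-→d7:-→d8:H0→d9:-→d10:-→d11:-→d12:-→d13:-→d14:-→d15:-→d16:-→d17:-→d18:-→d19:-→d20:H3→d21:-  best=H3
  ? 23.196.80.114  path d0:H2→d1:-→d2:-→d3:-→d4:-→d5:-→d6:-→d7:-→d8:H0→d9:-→d10:-→d11:-→d12:-→d13:-→d14:-→d15:-→d16:-→d17:-→d18:-→d19:-→d20:H3→d21:-  best=H3
  add 65.113.217.0/24 -> H2 at depth 24
  - 23.196.87.192/28 clear@28
  ? 106.133.0.145  path d0:H2→d1:-→d2:-→d3:-→d4:-→d5:-→d6:-→d7:-→d8:-→d9:-→d10:-→d11:-→d12:-→d13:-→d14:-→d15:-→d16:-→d17:-→d18:-→d19:-→d20:-→d21:-→d22:-→d23:-→d24:-→d25:-→d26:-→d27:-→d28:-→d29:-→d30:-→d31:-→d32:H0  best=H0
  ? 106.132.0.145  path d0:H2→d1:-→d2:-→d3:-→d4:-→d5:-→d6:-→d7:-→d8:-→d9:-→d10:-→d11:-→d12:-→d13:-→d14:-→d15:-  best=H2
  ? 106.133.0.145  path d0:H2→d1:-→d2:-→d3:-→d4:-→d5:-→d6:-→d7:-→d8:-→d9:-→d10:-→d11:-→d12:-→d13:-→d14:-→d15:-→d16:-→d17:-→d18:-→d19:-→d20:-→d21:-→d22:-→d23:-→d24:-→d25:-→d26:-→d27:-→d28:-→d29:-→d30:-→d31:-→d32:H0  best=H0

== LOOKUPS ==
["H3","H3","H0","H2","H3","H3","H0","H2","H0"]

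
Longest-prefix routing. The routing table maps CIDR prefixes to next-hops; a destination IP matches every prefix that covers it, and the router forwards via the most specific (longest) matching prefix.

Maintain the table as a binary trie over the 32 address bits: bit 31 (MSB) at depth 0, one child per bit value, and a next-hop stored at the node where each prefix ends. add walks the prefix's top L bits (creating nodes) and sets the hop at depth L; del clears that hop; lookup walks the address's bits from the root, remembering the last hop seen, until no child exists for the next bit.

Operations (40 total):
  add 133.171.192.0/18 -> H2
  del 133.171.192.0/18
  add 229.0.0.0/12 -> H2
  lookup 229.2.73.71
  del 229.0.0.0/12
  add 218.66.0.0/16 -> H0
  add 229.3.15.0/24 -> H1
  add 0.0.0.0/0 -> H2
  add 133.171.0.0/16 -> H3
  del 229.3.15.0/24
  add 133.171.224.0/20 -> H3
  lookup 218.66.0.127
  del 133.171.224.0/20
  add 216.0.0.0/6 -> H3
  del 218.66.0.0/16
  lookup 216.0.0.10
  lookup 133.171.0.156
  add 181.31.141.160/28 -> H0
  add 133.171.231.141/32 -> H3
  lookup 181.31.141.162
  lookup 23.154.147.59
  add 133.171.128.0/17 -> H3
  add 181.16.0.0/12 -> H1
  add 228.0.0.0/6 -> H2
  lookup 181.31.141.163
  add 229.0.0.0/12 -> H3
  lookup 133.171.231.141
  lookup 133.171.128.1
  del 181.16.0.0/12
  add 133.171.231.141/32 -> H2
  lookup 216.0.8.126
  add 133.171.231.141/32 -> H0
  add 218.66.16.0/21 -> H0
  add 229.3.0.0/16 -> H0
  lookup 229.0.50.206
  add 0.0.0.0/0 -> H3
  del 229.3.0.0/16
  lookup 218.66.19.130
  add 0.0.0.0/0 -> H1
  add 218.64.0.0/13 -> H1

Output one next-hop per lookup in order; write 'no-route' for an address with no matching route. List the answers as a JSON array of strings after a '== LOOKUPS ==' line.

Trace:
  + 133.171.192.0/18 (H2) depth=18
  - 133.171.192.0/18 clear@18
  + 229.0.0.0/12 (H2) depth=12
  Q 229.2.73.71: descend 111001010000 ; hops seen [H2] ; pick H2
  - 229.0.0.0/12 clear@12
  + 218.66.0.0/16 (H0) depth=16
  + 229.3.15.0/24 (H1) depth=24
  + 0.0.0.0/0 (H2) depth=0
  + 133.171.0.0/16 (H3) depth=16
  - 229.3.15.0/24 clear@24
  + 133.171.224.0/20 (H3) depth=20
  Q 218.66.0.127: descend 1101101001000010 ; hops seen [H2,H0] ; pick H0
  - 133.171.224.0/20 clear@20
  + 216.0.0.0/6 (H3) depth=6
  - 218.66.0.0/16 clear@16
  Q 216.0.0.10: descend 110110 ; hops seen [H2,H3] ; pick H3
  Q 133.171.0.156: descend 1000010110101011 ; hops seen [H2,H3] ; pick H3
  + 181.31.141.160/28 (H0) depth=28
  + 133.171.231.141/32 (H3) depth=32
  Q 181.31.141.162: descend 1011010100011111100011011010 ; hops seen [H2,H0] ; pick H0
  Q 23.154.147.59: descend ε ; hops seen [H2] ; pick H2
  + 133.171.128.0/17 (H3) depth=17
  + 181.16.0.0/12 (H1) depth=12
  + 228.0.0.0/6 (H2) depth=6
  Q 181.31.141.163: descend 1011010100011111100011011010 ; hops seen [H2,H1,H0] ; pick H0
  + 229.0.0.0/12 (H3) depth=12
  Q 133.171.231.141: descend 10000101101010111110011110001101 ; hops seen [H2,H3,H3,H3] ; pick H3
  Q 133.171.128.1: descend 10000101101010111 ; hops seen [H2,H3,H3] ; pick H3
  - 181.16.0.0/12 clear@12
  + 133.171.231.141/32 (H2) depth=32
  Q 216.0.8.126: descend 110110 ; hops seen [H2,H3] ; pick H3
  + 133.171.231.141/32 (H0) depth=32
  + 218.66.16.0/21 (H0) depth=21
  + 229.3.0.0/16 (H0) depth=16
  Q 229.0.50.206: descend 11100101000000 ; hops seen [H2,H2,H3] ; pick H3
  + 0.0.0.0/0 (H3) depth=0
  - 229.3.0.0/16 clear@16
  Q 218.66.19.130: descend 110110100100001000010 ; hops seen [H3,H3,H0] ; pick H0
  + 0.0.0.0/0 (H1) depth=0
  + 218.64.0.0/13 (H1) depth=13

== LOOKUPS ==
["H2","H0","H3","H3","H0","H2","H0","H3","H3","H3","H3","H0"]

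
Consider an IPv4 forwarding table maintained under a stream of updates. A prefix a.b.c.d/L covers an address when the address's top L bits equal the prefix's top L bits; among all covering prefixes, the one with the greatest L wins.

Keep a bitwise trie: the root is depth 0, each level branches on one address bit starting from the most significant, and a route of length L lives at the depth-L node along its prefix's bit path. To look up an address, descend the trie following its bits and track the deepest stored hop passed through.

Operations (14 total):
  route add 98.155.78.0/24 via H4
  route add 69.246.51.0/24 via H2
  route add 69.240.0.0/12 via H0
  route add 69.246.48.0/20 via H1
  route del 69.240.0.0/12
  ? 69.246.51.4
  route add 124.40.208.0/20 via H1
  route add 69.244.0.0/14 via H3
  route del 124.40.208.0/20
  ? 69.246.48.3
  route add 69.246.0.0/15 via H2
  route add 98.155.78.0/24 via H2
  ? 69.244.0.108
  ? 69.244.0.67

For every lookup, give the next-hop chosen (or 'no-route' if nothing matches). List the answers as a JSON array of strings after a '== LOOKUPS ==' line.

Trace:
  add 98.155.78.0/24 -> H4 at depth 24
  add 69.246.51.0/24 -> H2 at depth 24
  add 69.240.0.0/12 -> H0 at depth 12
  add 69.246.48.0/20 -> H1 at depth 20
  del 69.240.0.0/12 (clear depth 12)
  Q 69.246.51.4: descend 010001011111011000110011 ; hops seen [H1,H2] ; pick H2
  add 124.40.208.0/20 -> H1 at depth 20
  add 69.244.0.0/14 -> H3 at depth 14
  del 124.40.208.0/20 (clear depth 20)
  Q 69.246.48.3: descend 0100010111110110001100 ; hops seen [H3,H1] ; pick H1
  add 69.246.0.0/15 -> H2 at depth 15
  add 98.155.78.0/24 -> H2 at depth 24
  Q 69.244.0.108: descend 01000101111101 ; hops seen [H3] ; pick H3
  Q 69.244.0.67: descend 01000101111101 ; hops seen [H3] ; pick H3

== LOOKUPS ==
["H2","H1","H3","H3"]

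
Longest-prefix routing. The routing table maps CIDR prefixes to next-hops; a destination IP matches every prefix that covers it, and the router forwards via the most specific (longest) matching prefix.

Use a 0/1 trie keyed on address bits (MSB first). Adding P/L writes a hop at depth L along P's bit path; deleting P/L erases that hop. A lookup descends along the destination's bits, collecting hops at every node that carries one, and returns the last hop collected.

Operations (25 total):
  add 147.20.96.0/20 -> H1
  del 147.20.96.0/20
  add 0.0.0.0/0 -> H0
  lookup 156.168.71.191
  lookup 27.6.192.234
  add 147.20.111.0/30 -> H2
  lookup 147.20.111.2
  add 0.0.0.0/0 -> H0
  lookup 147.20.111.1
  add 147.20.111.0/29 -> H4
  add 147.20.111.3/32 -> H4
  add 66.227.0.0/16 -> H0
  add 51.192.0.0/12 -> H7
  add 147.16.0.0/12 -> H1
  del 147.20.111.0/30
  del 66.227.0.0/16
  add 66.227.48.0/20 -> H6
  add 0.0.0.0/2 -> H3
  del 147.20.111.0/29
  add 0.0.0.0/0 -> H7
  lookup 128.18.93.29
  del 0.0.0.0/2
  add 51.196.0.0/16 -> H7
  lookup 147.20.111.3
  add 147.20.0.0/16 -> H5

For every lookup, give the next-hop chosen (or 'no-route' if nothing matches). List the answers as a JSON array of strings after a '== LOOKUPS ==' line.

Trace:
  + 147.20.96.0/20 (H1) depth=20
  - 147.20.96.0/20 clear@20
  + 0.0.0.0/0 (H0) depth=0
  Q 156.168.71.191: descend 1001 ; hops seen [H0] ; pick H0
  Q 27.6.192.234: descend ε ; hops seen [H0] ; pick H0
  + 147.20.111.0/30 (H2) depth=30
  Q 147.20.111.2: descend 100100110001010001101111000000 ; hops seen [H0,H2] ; pick H2
  + 0.0.0.0/0 (H0) depth=0
  Q 147.20.111.1: descend 100100110001010001101111000000 ; hops seen [H0,H2] ; pick H2
  + 147.20.111.0/29 (H4) depth=29
  + 147.20.111.3/32 (H4) depth=32
  + 66.227.0.0/16 (H0) depth=16
  + 51.192.0.0/12 (H7) depth=12
  + 147.16.0.0/12 (H1) depth=12
  - 147.20.111.0/30 clear@30
  - 66.227.0.0/16 clear@16
  + 66.227.48.0/20 (H6) depth=20
  + 0.0.0.0/2 (H3) depth=2
  - 147.20.111.0/29 clear@29
  + 0.0.0.0/0 (H7) depth=0
  Q 128.18.93.29: descend 100 ; hops seen [H7] ; pick H7
  - 0.0.0.0/2 clear@2
  + 51.196.0.0/16 (H7) depth=16
  Q 147.20.111.3: descend 10010011000101000110111100000011 ; hops seen [H7,H1,H4] ; pick H4
  + 147.20.0.0/16 (H5) depth=16

== LOOKUPS ==
["H0","H0","H2","H2","H7","H4"]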